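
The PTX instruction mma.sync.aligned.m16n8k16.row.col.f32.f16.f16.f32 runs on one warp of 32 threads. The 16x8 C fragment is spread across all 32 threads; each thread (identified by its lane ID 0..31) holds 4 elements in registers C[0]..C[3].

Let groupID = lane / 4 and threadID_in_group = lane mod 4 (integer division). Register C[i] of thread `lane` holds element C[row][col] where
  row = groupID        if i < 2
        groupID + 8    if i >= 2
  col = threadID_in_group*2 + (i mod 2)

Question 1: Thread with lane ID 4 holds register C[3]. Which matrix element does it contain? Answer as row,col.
lane 4: g=1 (4/4), t=0 (4%4)
i=3: r=1+8=9, c=0*2+1=1

9,1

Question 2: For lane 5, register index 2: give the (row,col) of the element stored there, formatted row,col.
9,2

5: gid=1,tid=1
[2] (1+8,1*2+0) = (9,2)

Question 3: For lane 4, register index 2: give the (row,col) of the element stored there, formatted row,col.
lane 4: grp=1 (4/4), tig=0 (4%4)
i=2: r=1+8=9, c=0*2+0=0

9,0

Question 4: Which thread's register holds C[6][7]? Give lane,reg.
27,1

r=6→G=6,rhi=0  c=7→T=3,p=1
L=6*4+3=27  i=0*2+1=1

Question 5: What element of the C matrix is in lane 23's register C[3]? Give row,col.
L=23->gid=23>>2=5, tid=23&3=3
[3]->row 5+8=13  col 3·2+1=7

13,7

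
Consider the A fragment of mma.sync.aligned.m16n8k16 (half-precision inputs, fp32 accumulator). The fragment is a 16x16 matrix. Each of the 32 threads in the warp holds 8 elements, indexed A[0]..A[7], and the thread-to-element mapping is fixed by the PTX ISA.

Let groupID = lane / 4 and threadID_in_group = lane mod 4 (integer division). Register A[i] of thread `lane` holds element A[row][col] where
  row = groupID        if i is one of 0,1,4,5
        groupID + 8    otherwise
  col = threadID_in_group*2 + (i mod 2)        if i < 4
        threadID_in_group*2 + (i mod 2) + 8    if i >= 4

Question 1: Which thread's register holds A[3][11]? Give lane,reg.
13,5

r=3⇒gr=3,Rb=0  c=11⇒Cb=1,th=1,odd=1
L=3*4+1=13  i=1*4+0*2+1=5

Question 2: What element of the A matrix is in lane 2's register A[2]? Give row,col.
2: G=0,T=2
[2] (0+8,2*2+0+0) = (8,4)

8,4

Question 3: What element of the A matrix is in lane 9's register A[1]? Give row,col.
lane 9: gr=2 (9/4), th=1 (9%4)
i=1: r=2+0=2, c=1*2+1+0=3

2,3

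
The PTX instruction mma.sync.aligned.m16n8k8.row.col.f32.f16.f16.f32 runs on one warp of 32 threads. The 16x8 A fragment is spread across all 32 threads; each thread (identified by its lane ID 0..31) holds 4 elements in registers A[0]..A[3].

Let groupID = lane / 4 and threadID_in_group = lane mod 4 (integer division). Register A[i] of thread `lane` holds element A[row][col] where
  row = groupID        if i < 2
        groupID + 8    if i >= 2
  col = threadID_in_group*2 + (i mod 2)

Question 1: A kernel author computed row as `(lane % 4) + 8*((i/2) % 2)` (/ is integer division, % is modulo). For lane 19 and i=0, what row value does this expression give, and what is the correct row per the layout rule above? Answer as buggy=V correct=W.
`(lane % 4) + 8*((i/2) % 2)`[19,0]->3
19: gid=4,tid=3
[0] (4+0,3*2+0) = (4,6)
row: 3 vs 4

buggy=3 correct=4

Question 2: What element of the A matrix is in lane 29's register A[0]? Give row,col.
L=29→G=29>>2=7, T=29&3=1
[0]→row 7+0=7  col 1·2+0=2

7,2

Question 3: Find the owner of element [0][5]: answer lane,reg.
2,1

r=0⇒gr=0,Rb=0  c=5⇒th=2,odd=1
L=0*4+2=2  i=0*2+1=1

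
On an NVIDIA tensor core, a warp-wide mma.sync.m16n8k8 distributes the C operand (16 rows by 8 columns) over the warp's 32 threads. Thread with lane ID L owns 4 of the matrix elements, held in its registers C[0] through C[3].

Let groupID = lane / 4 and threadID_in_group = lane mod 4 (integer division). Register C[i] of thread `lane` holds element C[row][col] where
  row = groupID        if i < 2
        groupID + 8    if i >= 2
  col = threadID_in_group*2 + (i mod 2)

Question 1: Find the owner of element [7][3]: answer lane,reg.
29,1

r:7=>grp=7,rB=0  c:3=>tig=1,lo=1
L=7*4+1=29  i=0*2+1=1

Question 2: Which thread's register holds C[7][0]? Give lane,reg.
28,0

r: 7->gid=7,r8=0  c: 0->tid=0,i&1=0
L=7*4+0=28  i=0*2+0=0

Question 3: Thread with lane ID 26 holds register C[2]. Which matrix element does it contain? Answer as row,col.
L=26→G=26>>2=6, T=26&3=2
[2]→row 6+8=14  col 2·2+0=4

14,4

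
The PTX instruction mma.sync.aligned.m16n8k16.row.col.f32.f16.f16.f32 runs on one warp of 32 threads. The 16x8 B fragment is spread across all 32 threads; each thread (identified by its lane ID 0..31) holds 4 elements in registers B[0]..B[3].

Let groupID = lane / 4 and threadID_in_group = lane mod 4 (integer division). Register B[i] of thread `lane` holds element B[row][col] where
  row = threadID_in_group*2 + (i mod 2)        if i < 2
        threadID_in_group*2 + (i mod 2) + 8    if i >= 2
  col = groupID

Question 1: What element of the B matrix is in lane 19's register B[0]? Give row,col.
L=19=>grp=19>>2=4, tig=19&3=3
[0]=>row 3·2+0+0=6  col grp=4

6,4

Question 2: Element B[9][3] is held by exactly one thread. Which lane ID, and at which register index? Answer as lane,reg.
c=3→G=3  r=9→rhi=1,T=0,p=1
L=3*4+0=12  i=1*2+1=3

12,3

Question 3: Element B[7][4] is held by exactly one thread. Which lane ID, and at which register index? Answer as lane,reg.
19,1

c: 4->gid=4  r: 7->r8=0,tid=3,i&1=1
L=4*4+3=19  i=0*2+1=1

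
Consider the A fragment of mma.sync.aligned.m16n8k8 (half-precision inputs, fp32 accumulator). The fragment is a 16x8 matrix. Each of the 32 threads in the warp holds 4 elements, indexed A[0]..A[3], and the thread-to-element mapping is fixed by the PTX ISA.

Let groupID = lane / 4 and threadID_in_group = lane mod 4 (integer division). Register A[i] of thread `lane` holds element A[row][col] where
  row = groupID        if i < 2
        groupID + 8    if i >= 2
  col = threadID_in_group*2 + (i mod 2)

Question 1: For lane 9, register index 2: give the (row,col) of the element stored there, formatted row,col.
lane 9: gr=2 (9/4), th=1 (9%4)
i=2: r=2+8=10, c=1*2+0=2

10,2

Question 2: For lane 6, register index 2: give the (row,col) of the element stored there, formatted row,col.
L=6->g=6>>2=1, t=6&3=2
[2]->row 1+8=9  col 2·2+0=4

9,4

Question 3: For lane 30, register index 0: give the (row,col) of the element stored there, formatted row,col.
7,4

30: g=7,t=2
[0] (7+0,2*2+0) = (7,4)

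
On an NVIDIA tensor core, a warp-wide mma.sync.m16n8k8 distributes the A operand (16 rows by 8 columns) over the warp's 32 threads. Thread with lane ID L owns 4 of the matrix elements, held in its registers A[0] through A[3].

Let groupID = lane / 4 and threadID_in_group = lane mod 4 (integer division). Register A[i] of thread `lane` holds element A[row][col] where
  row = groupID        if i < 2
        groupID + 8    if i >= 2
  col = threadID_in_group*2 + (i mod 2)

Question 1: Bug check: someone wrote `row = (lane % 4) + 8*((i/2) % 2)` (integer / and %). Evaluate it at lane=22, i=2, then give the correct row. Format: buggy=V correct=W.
`(lane % 4) + 8*((i/2) % 2)`[22,2]->10
L=22->g=22>>2=5, t=22&3=2
[2]->row 5+8=13  col 2·2+0=4
row: 10 vs 13

buggy=10 correct=13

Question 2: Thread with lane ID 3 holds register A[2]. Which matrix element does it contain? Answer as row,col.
8,6

lane 3: gr=0 (3/4), th=3 (3%4)
i=2: r=0+8=8, c=3*2+0=6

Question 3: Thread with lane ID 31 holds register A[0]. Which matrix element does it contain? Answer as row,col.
lane 31: g=7 (31/4), t=3 (31%4)
i=0: r=7+0=7, c=3*2+0=6

7,6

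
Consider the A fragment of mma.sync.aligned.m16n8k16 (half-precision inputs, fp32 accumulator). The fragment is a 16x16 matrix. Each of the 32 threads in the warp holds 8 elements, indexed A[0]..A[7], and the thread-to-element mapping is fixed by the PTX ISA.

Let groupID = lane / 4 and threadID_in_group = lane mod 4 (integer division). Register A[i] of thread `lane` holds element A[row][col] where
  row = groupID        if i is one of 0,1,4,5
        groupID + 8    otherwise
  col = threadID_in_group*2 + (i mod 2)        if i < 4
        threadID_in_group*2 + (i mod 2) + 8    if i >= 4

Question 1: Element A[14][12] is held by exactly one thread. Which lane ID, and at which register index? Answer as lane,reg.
26,6

r=14→G=6,rhi=1  c=12→chi=1,T=2,p=0
L=6*4+2=26  i=1*4+1*2+0=6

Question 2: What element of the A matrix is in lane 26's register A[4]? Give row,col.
lane 26⇒26/4=6, 26 mod 4=2
i=4  r:6+0⇒6  c:2·2+0+8⇒12

6,12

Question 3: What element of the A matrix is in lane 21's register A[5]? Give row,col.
5,11

lane 21: gr=5 (21/4), th=1 (21%4)
i=5: r=5+0=5, c=1*2+1+8=11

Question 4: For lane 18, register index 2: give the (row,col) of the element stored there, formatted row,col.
12,4

lane 18: G=4 (18/4), T=2 (18%4)
i=2: r=4+8=12, c=2*2+0+0=4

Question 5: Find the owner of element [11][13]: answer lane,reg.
r: 11->gid=3,r8=1  c: 13->c8=1,tid=2,i&1=1
L=3*4+2=14  i=1*4+1*2+1=7

14,7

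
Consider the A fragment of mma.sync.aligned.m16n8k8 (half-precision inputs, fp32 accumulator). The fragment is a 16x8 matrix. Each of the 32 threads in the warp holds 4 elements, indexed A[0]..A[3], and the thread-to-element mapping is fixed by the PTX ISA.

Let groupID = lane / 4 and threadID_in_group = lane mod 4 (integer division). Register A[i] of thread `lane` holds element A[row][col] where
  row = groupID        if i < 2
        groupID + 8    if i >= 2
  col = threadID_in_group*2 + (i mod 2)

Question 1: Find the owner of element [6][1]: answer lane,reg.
24,1

r=6⇒gr=6,Rb=0  c=1⇒th=0,odd=1
L=6*4+0=24  i=0*2+1=1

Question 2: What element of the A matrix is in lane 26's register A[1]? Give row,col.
26: gr=6,th=2
[1] (6+0,2*2+1) = (6,5)

6,5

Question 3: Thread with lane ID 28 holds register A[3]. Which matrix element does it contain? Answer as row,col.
15,1

lane 28->28/4=7, 28 mod 4=0
i=3  r:7+8->15  c:2·0+1->1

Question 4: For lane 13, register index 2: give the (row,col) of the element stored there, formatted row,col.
11,2

lane 13: gr=3 (13/4), th=1 (13%4)
i=2: r=3+8=11, c=1*2+0=2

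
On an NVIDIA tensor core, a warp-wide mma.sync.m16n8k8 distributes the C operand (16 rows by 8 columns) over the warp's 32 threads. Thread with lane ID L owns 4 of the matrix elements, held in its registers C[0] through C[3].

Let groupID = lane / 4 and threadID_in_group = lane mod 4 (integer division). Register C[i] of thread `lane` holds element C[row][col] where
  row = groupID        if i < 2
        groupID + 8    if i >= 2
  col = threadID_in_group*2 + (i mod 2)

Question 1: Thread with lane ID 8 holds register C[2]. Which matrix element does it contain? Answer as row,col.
lane 8: gid=2 (8/4), tid=0 (8%4)
i=2: r=2+8=10, c=0*2+0=0

10,0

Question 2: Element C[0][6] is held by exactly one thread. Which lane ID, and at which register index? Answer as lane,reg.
r: 0->gid=0,r8=0  c: 6->tid=3,i&1=0
L=0*4+3=3  i=0*2+0=0

3,0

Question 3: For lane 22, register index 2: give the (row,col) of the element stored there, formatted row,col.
13,4

L=22->g=22>>2=5, t=22&3=2
[2]->row 5+8=13  col 2·2+0=4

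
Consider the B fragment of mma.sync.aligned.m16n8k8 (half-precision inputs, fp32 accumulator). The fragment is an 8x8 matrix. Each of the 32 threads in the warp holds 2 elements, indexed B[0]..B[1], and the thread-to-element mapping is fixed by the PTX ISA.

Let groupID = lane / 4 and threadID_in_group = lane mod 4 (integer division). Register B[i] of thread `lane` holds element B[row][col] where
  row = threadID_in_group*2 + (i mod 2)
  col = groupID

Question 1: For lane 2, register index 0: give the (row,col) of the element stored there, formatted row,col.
2: g=0,t=2
[0] (2*2+0,0) = (4,0)

4,0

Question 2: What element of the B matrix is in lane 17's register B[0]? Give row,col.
2,4

lane 17: g=4 (17/4), t=1 (17%4)
i=0: r=1*2+0=2, c=g=4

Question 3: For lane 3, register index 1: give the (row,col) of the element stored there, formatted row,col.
7,0

lane 3->3/4=0, 3 mod 4=3
i=1  r:2·3+1->7  c:0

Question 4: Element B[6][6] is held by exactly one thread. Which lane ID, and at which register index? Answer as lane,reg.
27,0

c:6=>grp=6  r:6=>tig=3,lo=0
L=6*4+3=27  i=0=0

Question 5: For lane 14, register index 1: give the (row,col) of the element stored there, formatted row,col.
14: grp=3,tig=2
[1] (2*2+1,3) = (5,3)

5,3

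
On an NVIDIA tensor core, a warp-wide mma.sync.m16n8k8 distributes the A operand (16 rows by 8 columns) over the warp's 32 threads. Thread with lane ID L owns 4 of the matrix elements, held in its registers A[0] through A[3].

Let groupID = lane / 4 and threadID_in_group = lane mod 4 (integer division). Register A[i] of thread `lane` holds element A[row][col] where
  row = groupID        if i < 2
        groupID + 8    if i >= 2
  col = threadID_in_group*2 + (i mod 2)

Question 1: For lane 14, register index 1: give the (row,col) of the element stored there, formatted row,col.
lane 14=>14/4=3, 14 mod 4=2
i=1  r:3+0=>3  c:2·2+1=>5

3,5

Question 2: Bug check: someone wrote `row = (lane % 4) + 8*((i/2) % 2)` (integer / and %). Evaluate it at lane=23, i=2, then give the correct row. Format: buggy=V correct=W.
buggy=11 correct=13

`(lane % 4) + 8*((i/2) % 2)`[23,2]->11
lane 23: gid=5 (23/4), tid=3 (23%4)
i=2: r=5+8=13, c=3*2+0=6
row: 11 vs 13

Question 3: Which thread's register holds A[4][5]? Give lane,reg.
18,1

r=4⇒gr=4,Rb=0  c=5⇒th=2,odd=1
L=4*4+2=18  i=0*2+1=1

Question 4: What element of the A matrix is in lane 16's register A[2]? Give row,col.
lane 16: grp=4 (16/4), tig=0 (16%4)
i=2: r=4+8=12, c=0*2+0=0

12,0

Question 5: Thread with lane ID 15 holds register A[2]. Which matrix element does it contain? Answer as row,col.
L=15=>grp=15>>2=3, tig=15&3=3
[2]=>row 3+8=11  col 3·2+0=6

11,6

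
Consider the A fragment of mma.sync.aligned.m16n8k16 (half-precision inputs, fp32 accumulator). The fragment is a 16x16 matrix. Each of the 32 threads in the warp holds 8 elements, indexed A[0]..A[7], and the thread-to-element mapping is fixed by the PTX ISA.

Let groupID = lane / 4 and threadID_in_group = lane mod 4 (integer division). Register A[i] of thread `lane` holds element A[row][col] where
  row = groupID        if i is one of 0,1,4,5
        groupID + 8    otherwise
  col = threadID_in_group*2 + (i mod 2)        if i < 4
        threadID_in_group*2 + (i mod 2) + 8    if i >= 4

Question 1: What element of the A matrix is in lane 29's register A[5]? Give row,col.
29: g=7,t=1
[5] (7+0,1*2+1+8) = (7,11)

7,11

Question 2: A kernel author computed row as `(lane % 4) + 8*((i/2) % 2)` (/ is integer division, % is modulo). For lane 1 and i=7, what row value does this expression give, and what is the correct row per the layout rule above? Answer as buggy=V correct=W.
`(lane % 4) + 8*((i/2) % 2)`[1,7]⇒9
L=1⇒gr=1>>2=0, th=1&3=1
[7]⇒row 0+8=8  col 1·2+1+8=11
row: 9 vs 8

buggy=9 correct=8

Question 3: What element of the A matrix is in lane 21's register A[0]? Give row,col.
lane 21->21/4=5, 21 mod 4=1
i=0  r:5+0->5  c:2·1+0+0->2

5,2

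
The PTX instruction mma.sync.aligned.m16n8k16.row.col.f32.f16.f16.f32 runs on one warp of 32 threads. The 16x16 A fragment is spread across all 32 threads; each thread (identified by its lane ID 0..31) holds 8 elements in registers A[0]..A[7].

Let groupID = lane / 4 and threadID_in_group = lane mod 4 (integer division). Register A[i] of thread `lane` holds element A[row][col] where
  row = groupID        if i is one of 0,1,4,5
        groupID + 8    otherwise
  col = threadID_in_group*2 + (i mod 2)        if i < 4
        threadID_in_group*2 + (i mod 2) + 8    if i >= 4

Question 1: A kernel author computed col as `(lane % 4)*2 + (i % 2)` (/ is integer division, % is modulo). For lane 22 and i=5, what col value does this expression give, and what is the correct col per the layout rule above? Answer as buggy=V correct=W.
buggy=5 correct=13

`(lane % 4)*2 + (i % 2)`[22,5]→5
L=22→G=22>>2=5, T=22&3=2
[5]→row 5+0=5  col 2·2+1+8=13
col: 5 vs 13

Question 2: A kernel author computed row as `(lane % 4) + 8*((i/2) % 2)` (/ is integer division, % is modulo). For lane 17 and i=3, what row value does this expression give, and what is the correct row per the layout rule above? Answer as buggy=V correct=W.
`(lane % 4) + 8*((i/2) % 2)`[17,3]⇒9
L=17⇒gr=17>>2=4, th=17&3=1
[3]⇒row 4+8=12  col 1·2+1+0=3
row: 9 vs 12

buggy=9 correct=12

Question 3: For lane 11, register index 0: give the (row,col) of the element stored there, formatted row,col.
2,6

L=11→G=11>>2=2, T=11&3=3
[0]→row 2+0=2  col 3·2+0+0=6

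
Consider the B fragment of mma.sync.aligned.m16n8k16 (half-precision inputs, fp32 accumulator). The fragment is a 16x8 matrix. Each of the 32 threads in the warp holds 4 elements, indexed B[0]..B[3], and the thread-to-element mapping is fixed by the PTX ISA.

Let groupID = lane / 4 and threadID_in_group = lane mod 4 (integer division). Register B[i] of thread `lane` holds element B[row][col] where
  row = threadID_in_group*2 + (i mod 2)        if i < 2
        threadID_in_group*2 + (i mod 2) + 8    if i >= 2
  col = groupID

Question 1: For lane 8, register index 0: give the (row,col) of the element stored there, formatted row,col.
0,2

L=8->g=8>>2=2, t=8&3=0
[0]->row 0·2+0+0=0  col g=2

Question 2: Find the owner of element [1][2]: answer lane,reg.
c:2=>grp=2  r:1=>rB=0,tig=0,lo=1
L=2*4+0=8  i=0*2+1=1

8,1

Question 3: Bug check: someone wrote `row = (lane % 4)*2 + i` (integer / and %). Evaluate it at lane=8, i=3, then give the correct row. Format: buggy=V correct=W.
`(lane % 4)*2 + i`[8,3]⇒3
lane 8: gr=2 (8/4), th=0 (8%4)
i=3: r=0*2+1+8=9, c=gr=2
row: 3 vs 9

buggy=3 correct=9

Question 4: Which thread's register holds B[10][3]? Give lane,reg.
c: 3->gid=3  r: 10->r8=1,tid=1,i&1=0
L=3*4+1=13  i=1*2+0=2

13,2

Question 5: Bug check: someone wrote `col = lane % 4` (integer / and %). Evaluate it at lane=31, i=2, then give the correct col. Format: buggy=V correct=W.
buggy=3 correct=7

`lane % 4`[31,2]→3
lane 31: G=7 (31/4), T=3 (31%4)
i=2: r=3*2+0+8=14, c=G=7
col: 3 vs 7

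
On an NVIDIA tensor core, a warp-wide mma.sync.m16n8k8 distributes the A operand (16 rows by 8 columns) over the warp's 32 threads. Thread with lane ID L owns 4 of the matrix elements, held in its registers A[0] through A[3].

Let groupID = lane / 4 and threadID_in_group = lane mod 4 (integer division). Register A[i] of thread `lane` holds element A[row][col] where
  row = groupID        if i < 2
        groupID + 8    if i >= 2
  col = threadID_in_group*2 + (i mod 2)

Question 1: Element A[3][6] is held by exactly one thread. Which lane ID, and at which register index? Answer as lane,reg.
15,0

r:3=>grp=3,rB=0  c:6=>tig=3,lo=0
L=3*4+3=15  i=0*2+0=0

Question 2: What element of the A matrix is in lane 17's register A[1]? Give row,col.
4,3

L=17=>grp=17>>2=4, tig=17&3=1
[1]=>row 4+0=4  col 1·2+1=3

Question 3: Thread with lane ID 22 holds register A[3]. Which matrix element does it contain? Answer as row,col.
13,5

L=22⇒gr=22>>2=5, th=22&3=2
[3]⇒row 5+8=13  col 2·2+1=5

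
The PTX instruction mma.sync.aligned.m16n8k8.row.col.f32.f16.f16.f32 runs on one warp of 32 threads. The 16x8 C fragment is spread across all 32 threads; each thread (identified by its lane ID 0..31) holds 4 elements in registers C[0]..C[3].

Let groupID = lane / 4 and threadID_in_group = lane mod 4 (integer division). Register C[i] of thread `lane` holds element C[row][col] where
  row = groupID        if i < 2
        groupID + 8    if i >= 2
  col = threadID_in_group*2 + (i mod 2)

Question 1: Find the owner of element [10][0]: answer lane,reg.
8,2

r: 10->gid=2,r8=1  c: 0->tid=0,i&1=0
L=2*4+0=8  i=1*2+0=2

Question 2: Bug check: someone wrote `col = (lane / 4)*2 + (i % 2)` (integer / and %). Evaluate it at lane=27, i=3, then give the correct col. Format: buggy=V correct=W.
buggy=13 correct=7

`(lane / 4)*2 + (i % 2)`[27,3]->13
lane 27: gid=6 (27/4), tid=3 (27%4)
i=3: r=6+8=14, c=3*2+1=7
col: 13 vs 7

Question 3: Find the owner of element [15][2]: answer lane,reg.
r: 15->gid=7,r8=1  c: 2->tid=1,i&1=0
L=7*4+1=29  i=1*2+0=2

29,2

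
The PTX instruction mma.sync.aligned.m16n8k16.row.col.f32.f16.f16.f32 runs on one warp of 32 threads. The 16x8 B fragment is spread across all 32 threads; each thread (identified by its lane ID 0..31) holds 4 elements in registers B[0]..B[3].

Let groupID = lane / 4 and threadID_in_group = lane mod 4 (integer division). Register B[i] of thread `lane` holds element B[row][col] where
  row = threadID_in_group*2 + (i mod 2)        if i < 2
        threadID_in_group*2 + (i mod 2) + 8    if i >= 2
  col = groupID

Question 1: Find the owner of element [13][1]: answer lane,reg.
c=1->g=1  r=13->rb=1,t=2,b0=1
L=1*4+2=6  i=1*2+1=3

6,3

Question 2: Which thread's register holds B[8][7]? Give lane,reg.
c=7→G=7  r=8→rhi=1,T=0,p=0
L=7*4+0=28  i=1*2+0=2

28,2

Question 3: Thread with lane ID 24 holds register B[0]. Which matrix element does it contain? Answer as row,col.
0,6

24: g=6,t=0
[0] (0*2+0+0,6) = (0,6)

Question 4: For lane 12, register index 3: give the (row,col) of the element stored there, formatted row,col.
12: gid=3,tid=0
[3] (0*2+1+8,3) = (9,3)

9,3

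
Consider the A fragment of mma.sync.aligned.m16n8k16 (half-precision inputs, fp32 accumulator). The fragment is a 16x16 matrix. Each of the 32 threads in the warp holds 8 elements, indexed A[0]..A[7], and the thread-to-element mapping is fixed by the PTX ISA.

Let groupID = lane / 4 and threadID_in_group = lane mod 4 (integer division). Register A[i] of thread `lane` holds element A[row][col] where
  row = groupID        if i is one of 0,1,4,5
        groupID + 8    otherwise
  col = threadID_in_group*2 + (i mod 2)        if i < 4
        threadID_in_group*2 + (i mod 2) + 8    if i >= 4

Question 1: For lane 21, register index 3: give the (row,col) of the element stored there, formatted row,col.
L=21=>grp=21>>2=5, tig=21&3=1
[3]=>row 5+8=13  col 1·2+1+0=3

13,3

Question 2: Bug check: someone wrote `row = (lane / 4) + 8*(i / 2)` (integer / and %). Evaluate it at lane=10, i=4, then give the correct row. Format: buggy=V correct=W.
buggy=18 correct=2

`(lane / 4) + 8*(i / 2)`[10,4]=>18
10: grp=2,tig=2
[4] (2+0,2*2+0+8) = (2,12)
row: 18 vs 2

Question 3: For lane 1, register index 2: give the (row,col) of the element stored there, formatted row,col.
L=1→G=1>>2=0, T=1&3=1
[2]→row 0+8=8  col 1·2+0+0=2

8,2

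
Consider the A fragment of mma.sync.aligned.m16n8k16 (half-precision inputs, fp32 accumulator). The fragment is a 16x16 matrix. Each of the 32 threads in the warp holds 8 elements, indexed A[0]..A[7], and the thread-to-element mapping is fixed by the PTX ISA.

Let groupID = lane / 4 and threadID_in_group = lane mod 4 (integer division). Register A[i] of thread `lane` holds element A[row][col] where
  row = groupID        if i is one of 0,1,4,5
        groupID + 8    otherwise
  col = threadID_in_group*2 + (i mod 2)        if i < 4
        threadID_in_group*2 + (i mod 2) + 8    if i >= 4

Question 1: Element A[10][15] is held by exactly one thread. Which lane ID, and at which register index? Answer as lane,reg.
11,7

r:10=>grp=2,rB=1  c:15=>cB=1,tig=3,lo=1
L=2*4+3=11  i=1*4+1*2+1=7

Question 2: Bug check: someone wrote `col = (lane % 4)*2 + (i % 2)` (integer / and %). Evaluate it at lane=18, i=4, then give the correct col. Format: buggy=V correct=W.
buggy=4 correct=12

`(lane % 4)*2 + (i % 2)`[18,4]=>4
lane 18: grp=4 (18/4), tig=2 (18%4)
i=4: r=4+0=4, c=2*2+0+8=12
col: 4 vs 12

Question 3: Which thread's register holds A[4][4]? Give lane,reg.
r: 4->gid=4,r8=0  c: 4->c8=0,tid=2,i&1=0
L=4*4+2=18  i=0*4+0*2+0=0

18,0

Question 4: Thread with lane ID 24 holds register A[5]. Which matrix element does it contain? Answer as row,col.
L=24=>grp=24>>2=6, tig=24&3=0
[5]=>row 6+0=6  col 0·2+1+8=9

6,9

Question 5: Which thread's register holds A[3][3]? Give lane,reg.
13,1

r=3→G=3,rhi=0  c=3→chi=0,T=1,p=1
L=3*4+1=13  i=0*4+0*2+1=1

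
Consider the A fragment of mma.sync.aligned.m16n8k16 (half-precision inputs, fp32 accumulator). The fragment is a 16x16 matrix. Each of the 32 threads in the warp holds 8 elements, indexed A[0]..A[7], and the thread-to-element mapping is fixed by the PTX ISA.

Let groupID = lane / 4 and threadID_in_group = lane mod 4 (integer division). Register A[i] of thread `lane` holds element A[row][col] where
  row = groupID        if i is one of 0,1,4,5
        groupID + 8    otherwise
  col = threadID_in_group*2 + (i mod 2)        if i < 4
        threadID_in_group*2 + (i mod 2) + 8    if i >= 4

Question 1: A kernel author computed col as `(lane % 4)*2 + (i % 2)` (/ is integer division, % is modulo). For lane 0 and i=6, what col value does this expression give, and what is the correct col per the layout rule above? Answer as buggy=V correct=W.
`(lane % 4)*2 + (i % 2)`[0,6]=>0
lane 0=>0/4=0, 0 mod 4=0
i=6  r:0+8=>8  c:2·0+0+8=>8
col: 0 vs 8

buggy=0 correct=8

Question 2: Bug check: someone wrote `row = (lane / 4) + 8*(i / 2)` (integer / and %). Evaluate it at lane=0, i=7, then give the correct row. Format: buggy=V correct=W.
`(lane / 4) + 8*(i / 2)`[0,7]=>24
L=0=>grp=0>>2=0, tig=0&3=0
[7]=>row 0+8=8  col 0·2+1+8=9
row: 24 vs 8

buggy=24 correct=8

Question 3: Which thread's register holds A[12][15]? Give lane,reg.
19,7

r: 12->gid=4,r8=1  c: 15->c8=1,tid=3,i&1=1
L=4*4+3=19  i=1*4+1*2+1=7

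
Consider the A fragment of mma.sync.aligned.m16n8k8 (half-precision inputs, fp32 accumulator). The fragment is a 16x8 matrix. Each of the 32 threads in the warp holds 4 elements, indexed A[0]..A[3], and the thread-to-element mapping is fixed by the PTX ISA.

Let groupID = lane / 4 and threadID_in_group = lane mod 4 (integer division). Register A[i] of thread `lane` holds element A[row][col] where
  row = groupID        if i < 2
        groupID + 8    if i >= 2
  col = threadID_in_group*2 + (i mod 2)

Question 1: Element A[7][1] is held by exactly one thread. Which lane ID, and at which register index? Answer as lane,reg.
r: 7->gid=7,r8=0  c: 1->tid=0,i&1=1
L=7*4+0=28  i=0*2+1=1

28,1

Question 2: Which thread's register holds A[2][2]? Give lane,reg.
9,0

r=2→G=2,rhi=0  c=2→T=1,p=0
L=2*4+1=9  i=0*2+0=0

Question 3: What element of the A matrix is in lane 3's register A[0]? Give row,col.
0,6

3: gid=0,tid=3
[0] (0+0,3*2+0) = (0,6)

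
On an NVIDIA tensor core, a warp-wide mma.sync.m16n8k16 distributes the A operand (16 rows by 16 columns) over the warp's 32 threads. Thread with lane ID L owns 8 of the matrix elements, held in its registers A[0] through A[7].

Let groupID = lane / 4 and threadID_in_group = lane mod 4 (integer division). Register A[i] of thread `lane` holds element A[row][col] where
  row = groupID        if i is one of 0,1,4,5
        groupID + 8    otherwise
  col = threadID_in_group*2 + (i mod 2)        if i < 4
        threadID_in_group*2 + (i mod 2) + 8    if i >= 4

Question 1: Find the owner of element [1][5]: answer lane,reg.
6,1

r:1=>grp=1,rB=0  c:5=>cB=0,tig=2,lo=1
L=1*4+2=6  i=0*4+0*2+1=1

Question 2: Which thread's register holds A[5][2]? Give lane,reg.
21,0

r=5⇒gr=5,Rb=0  c=2⇒Cb=0,th=1,odd=0
L=5*4+1=21  i=0*4+0*2+0=0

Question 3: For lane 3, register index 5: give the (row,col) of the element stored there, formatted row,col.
lane 3: grp=0 (3/4), tig=3 (3%4)
i=5: r=0+0=0, c=3*2+1+8=15

0,15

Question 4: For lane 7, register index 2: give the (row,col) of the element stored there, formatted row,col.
7: grp=1,tig=3
[2] (1+8,3*2+0+0) = (9,6)

9,6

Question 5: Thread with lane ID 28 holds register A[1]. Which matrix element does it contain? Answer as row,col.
7,1

28: g=7,t=0
[1] (7+0,0*2+1+0) = (7,1)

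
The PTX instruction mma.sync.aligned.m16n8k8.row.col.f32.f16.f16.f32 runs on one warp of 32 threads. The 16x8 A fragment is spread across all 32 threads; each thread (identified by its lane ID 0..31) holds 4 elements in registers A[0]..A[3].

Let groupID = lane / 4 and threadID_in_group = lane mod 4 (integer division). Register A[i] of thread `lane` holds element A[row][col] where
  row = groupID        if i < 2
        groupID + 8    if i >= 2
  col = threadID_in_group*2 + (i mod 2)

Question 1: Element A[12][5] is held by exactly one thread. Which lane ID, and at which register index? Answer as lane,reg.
18,3

r: 12->gid=4,r8=1  c: 5->tid=2,i&1=1
L=4*4+2=18  i=1*2+1=3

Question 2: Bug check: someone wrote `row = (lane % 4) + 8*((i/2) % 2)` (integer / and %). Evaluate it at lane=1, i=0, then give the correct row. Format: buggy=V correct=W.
buggy=1 correct=0

`(lane % 4) + 8*((i/2) % 2)`[1,0]=>1
lane 1: grp=0 (1/4), tig=1 (1%4)
i=0: r=0+0=0, c=1*2+0=2
row: 1 vs 0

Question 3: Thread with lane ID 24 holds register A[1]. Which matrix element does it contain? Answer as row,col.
L=24⇒gr=24>>2=6, th=24&3=0
[1]⇒row 6+0=6  col 0·2+1=1

6,1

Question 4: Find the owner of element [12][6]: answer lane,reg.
r=12->g=4,rb=1  c=6->t=3,b0=0
L=4*4+3=19  i=1*2+0=2

19,2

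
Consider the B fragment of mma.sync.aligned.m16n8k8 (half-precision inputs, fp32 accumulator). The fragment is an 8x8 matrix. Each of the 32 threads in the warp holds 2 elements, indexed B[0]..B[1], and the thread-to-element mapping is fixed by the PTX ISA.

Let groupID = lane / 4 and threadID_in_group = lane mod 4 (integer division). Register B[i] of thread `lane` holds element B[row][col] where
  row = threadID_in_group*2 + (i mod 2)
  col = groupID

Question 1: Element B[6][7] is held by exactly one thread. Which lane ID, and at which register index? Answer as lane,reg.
31,0

c:7=>grp=7  r:6=>tig=3,lo=0
L=7*4+3=31  i=0=0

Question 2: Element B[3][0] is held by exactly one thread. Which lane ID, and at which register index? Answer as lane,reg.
1,1

c=0⇒gr=0  r=3⇒th=1,odd=1
L=0*4+1=1  i=1=1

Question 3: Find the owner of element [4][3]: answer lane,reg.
14,0

c:3=>grp=3  r:4=>tig=2,lo=0
L=3*4+2=14  i=0=0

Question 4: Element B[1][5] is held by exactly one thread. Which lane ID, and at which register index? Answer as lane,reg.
20,1

c=5→G=5  r=1→T=0,p=1
L=5*4+0=20  i=1=1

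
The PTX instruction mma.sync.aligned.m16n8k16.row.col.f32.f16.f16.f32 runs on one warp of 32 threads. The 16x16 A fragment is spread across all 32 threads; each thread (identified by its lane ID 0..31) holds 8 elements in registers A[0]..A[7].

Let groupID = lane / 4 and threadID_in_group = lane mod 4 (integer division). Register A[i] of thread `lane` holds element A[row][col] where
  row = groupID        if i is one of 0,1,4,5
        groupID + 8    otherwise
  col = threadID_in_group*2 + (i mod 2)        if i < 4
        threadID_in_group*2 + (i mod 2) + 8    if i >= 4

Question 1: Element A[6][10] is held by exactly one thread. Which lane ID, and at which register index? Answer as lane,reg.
25,4

r: 6->gid=6,r8=0  c: 10->c8=1,tid=1,i&1=0
L=6*4+1=25  i=1*4+0*2+0=4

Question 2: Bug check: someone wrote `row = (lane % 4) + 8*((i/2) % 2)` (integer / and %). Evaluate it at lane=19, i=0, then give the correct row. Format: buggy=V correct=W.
`(lane % 4) + 8*((i/2) % 2)`[19,0]→3
lane 19→19/4=4, 19 mod 4=3
i=0  r:4+0→4  c:2·3+0+0→6
row: 3 vs 4

buggy=3 correct=4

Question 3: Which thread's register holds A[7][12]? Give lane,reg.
30,4

r=7->g=7,rb=0  c=12->cb=1,t=2,b0=0
L=7*4+2=30  i=1*4+0*2+0=4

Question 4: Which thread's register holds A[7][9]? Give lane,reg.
r=7⇒gr=7,Rb=0  c=9⇒Cb=1,th=0,odd=1
L=7*4+0=28  i=1*4+0*2+1=5

28,5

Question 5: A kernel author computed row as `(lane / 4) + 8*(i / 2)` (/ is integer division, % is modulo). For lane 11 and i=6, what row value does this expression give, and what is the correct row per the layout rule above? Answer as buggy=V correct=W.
buggy=26 correct=10

`(lane / 4) + 8*(i / 2)`[11,6]->26
lane 11: g=2 (11/4), t=3 (11%4)
i=6: r=2+8=10, c=3*2+0+8=14
row: 26 vs 10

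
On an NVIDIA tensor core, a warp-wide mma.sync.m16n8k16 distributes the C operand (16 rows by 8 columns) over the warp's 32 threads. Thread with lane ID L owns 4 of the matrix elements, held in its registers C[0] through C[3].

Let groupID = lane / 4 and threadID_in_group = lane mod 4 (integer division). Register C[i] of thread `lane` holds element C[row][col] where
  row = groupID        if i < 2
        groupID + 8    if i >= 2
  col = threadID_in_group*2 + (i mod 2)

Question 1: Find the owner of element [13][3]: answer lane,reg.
r=13→G=5,rhi=1  c=3→T=1,p=1
L=5*4+1=21  i=1*2+1=3

21,3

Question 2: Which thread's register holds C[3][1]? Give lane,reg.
12,1

r=3⇒gr=3,Rb=0  c=1⇒th=0,odd=1
L=3*4+0=12  i=0*2+1=1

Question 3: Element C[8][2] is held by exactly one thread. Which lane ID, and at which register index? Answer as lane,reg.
r=8->g=0,rb=1  c=2->t=1,b0=0
L=0*4+1=1  i=1*2+0=2

1,2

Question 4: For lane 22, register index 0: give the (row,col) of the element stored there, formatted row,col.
5,4

lane 22->22/4=5, 22 mod 4=2
i=0  r:5+0->5  c:2·2+0->4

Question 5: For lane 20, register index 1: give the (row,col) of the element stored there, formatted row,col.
5,1

lane 20: gid=5 (20/4), tid=0 (20%4)
i=1: r=5+0=5, c=0*2+1=1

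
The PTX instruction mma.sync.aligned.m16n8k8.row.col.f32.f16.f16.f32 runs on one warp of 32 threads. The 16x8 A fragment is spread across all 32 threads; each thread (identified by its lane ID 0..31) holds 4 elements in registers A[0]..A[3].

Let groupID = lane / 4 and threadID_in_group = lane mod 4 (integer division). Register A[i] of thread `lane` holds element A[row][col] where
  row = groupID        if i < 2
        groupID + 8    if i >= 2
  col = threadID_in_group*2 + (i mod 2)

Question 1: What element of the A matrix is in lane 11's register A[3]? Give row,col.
10,7

11: G=2,T=3
[3] (2+8,3*2+1) = (10,7)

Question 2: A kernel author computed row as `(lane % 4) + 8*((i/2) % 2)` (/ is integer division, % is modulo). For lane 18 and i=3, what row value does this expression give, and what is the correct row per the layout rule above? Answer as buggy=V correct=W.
`(lane % 4) + 8*((i/2) % 2)`[18,3]->10
18: gid=4,tid=2
[3] (4+8,2*2+1) = (12,5)
row: 10 vs 12

buggy=10 correct=12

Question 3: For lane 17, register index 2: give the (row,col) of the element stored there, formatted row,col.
lane 17: grp=4 (17/4), tig=1 (17%4)
i=2: r=4+8=12, c=1*2+0=2

12,2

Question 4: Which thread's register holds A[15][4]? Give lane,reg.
30,2

r:15=>grp=7,rB=1  c:4=>tig=2,lo=0
L=7*4+2=30  i=1*2+0=2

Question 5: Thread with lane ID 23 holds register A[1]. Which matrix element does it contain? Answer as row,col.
5,7

23: grp=5,tig=3
[1] (5+0,3*2+1) = (5,7)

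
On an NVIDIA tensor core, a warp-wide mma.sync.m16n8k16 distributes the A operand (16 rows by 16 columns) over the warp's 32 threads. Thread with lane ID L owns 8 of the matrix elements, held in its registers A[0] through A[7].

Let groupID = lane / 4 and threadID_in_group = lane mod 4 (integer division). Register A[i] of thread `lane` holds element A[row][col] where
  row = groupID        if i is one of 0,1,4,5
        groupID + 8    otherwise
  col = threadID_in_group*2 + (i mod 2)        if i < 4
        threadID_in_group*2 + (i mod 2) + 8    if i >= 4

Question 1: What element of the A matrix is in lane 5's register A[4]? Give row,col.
5: G=1,T=1
[4] (1+0,1*2+0+8) = (1,10)

1,10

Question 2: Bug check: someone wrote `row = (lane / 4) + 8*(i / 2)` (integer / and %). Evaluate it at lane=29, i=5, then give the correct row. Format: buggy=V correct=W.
buggy=23 correct=7

`(lane / 4) + 8*(i / 2)`[29,5]->23
lane 29: g=7 (29/4), t=1 (29%4)
i=5: r=7+0=7, c=1*2+1+8=11
row: 23 vs 7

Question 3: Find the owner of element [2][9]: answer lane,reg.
8,5

r=2→G=2,rhi=0  c=9→chi=1,T=0,p=1
L=2*4+0=8  i=1*4+0*2+1=5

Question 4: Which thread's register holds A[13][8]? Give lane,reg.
20,6

r=13->g=5,rb=1  c=8->cb=1,t=0,b0=0
L=5*4+0=20  i=1*4+1*2+0=6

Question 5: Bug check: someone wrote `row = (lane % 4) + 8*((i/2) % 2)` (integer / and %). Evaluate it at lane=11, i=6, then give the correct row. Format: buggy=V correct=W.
buggy=11 correct=10

`(lane % 4) + 8*((i/2) % 2)`[11,6]->11
lane 11->11/4=2, 11 mod 4=3
i=6  r:2+8->10  c:2·3+0+8->14
row: 11 vs 10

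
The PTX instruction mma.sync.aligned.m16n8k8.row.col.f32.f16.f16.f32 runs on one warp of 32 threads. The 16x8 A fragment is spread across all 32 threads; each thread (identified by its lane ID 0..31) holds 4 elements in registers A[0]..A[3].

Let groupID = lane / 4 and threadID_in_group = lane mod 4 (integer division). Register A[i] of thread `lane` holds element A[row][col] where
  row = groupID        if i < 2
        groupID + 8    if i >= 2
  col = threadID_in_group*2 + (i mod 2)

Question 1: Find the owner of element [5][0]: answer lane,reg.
r=5->g=5,rb=0  c=0->t=0,b0=0
L=5*4+0=20  i=0*2+0=0

20,0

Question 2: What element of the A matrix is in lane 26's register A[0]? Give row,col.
6,4

L=26⇒gr=26>>2=6, th=26&3=2
[0]⇒row 6+0=6  col 2·2+0=4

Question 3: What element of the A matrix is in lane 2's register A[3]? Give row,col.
8,5

2: g=0,t=2
[3] (0+8,2*2+1) = (8,5)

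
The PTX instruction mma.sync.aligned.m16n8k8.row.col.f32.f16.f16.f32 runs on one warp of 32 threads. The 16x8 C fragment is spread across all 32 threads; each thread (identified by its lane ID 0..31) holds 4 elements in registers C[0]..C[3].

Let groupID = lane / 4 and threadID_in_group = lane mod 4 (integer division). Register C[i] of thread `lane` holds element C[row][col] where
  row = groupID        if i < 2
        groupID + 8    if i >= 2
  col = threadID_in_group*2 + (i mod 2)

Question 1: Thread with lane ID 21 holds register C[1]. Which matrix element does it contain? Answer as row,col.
5,3

L=21->g=21>>2=5, t=21&3=1
[1]->row 5+0=5  col 1·2+1=3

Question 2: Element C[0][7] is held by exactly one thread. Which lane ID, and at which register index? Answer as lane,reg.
r=0->g=0,rb=0  c=7->t=3,b0=1
L=0*4+3=3  i=0*2+1=1

3,1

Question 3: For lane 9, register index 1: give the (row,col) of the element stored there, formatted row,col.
2,3

9: g=2,t=1
[1] (2+0,1*2+1) = (2,3)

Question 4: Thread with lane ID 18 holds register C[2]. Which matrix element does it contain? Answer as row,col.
12,4

18: grp=4,tig=2
[2] (4+8,2*2+0) = (12,4)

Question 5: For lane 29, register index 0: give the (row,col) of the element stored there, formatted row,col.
L=29=>grp=29>>2=7, tig=29&3=1
[0]=>row 7+0=7  col 1·2+0=2

7,2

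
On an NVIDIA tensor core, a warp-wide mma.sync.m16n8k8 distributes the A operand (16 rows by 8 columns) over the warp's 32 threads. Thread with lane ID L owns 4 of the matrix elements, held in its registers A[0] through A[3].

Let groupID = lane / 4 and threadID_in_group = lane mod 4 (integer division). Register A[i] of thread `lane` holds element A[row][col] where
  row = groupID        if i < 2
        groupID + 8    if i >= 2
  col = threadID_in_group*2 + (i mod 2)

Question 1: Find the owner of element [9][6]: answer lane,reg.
r: 9->gid=1,r8=1  c: 6->tid=3,i&1=0
L=1*4+3=7  i=1*2+0=2

7,2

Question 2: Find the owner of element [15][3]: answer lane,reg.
r=15->g=7,rb=1  c=3->t=1,b0=1
L=7*4+1=29  i=1*2+1=3

29,3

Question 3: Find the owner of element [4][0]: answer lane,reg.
r: 4->gid=4,r8=0  c: 0->tid=0,i&1=0
L=4*4+0=16  i=0*2+0=0

16,0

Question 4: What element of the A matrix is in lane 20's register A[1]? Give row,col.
5,1

L=20->gid=20>>2=5, tid=20&3=0
[1]->row 5+0=5  col 0·2+1=1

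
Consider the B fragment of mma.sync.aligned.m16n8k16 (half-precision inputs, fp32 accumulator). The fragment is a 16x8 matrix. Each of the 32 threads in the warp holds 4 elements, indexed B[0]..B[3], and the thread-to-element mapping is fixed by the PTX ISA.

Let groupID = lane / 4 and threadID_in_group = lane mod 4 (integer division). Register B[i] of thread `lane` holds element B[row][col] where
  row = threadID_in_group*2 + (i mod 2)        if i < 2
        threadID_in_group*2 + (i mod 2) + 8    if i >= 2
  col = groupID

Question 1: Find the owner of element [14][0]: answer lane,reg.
3,2

c=0->g=0  r=14->rb=1,t=3,b0=0
L=0*4+3=3  i=1*2+0=2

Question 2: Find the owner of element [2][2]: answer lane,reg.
9,0

c=2⇒gr=2  r=2⇒Rb=0,th=1,odd=0
L=2*4+1=9  i=0*2+0=0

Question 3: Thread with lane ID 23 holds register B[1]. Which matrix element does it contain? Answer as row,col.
L=23->g=23>>2=5, t=23&3=3
[1]->row 3·2+1+0=7  col g=5

7,5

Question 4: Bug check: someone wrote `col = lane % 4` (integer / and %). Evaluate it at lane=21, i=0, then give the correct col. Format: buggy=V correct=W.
buggy=1 correct=5

`lane % 4`[21,0]→1
lane 21→21/4=5, 21 mod 4=1
i=0  r:2·1+0+0→2  c:5
col: 1 vs 5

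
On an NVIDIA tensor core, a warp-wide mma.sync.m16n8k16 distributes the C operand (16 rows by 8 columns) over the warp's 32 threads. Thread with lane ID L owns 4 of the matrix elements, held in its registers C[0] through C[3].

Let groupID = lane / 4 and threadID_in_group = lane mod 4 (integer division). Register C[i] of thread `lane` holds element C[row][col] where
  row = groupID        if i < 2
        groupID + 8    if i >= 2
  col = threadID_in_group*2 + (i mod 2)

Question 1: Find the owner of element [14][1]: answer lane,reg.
24,3

r=14->g=6,rb=1  c=1->t=0,b0=1
L=6*4+0=24  i=1*2+1=3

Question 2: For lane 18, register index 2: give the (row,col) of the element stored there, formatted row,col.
L=18→G=18>>2=4, T=18&3=2
[2]→row 4+8=12  col 2·2+0=4

12,4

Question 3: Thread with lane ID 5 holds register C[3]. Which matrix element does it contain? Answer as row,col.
9,3

lane 5->5/4=1, 5 mod 4=1
i=3  r:1+8->9  c:2·1+1->3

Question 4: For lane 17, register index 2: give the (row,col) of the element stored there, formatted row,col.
12,2

lane 17: g=4 (17/4), t=1 (17%4)
i=2: r=4+8=12, c=1*2+0=2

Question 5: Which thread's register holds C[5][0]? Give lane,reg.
20,0

r=5->g=5,rb=0  c=0->t=0,b0=0
L=5*4+0=20  i=0*2+0=0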